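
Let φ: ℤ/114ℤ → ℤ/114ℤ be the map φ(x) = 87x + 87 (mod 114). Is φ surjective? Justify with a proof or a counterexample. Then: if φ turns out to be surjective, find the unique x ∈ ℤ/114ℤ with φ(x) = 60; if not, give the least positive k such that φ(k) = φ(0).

38

Recall: surjectivity means every element of the codomain has a preimage under φ.
Since gcd(87, 114) = 3, we have 87x ≡ 0 (mod 3) for all x, so φ(x) ≡ 0 (mod 3).
But 1 ≢ 0 (mod 3), so 1 ∈ ℤ/114ℤ has no preimage. Thus φ is not surjective.
Since φ is not surjective, we find the least positive k with φ(k) = φ(0): this means 87k ≡ 0 (mod 114), i.e. 114 ∣ 87k. Since gcd(87, 114) = 3, dividing through by 3 this holds exactly when 38 ∣ 29k, and as gcd(29, 38) = 1, exactly when 38 ∣ k.
The smallest positive such k is 38.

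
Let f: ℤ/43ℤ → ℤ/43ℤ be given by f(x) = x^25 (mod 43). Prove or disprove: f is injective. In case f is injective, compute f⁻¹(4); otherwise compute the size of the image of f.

Since 43 is prime, the nonzero elements of ℤ/43ℤ form a cyclic group of order 42.
As gcd(25, 42) = 1, raising to the 25th power is a bijection on this group: if x_1^25 ≡ x_2^25 then (x_1x_2^{−1})^25 = 1, and the only element of order dividing gcd(25, 42) = 1 is 1, so x_1 = x_2.
With f(0) = 0 this makes f injective on all of ℤ/43ℤ, hence bijective (finite equal-size domain and codomain). In particular f is injective.
Since f is injective, we find the preimage of 4. The inverse of x ↦ x^25 on (ℤ/43ℤ)^× is x ↦ x^37, because 25·37 = 925 = 22·42 + 1 ≡ 1 (mod 42) and x^{42} = 1 for x ≠ 0 (Fermat). So f⁻¹(4) = 4^37 mod 43.
Repeated squaring mod 43: 4^1 ≡ 4, 4^2 ≡ 4² = 16, 4^4 ≡ 16² = 256 ≡ 41, 4^8 ≡ 41² = 1681 ≡ 4, 4^16 ≡ 4² = 16, 4^32 ≡ 16² = 256 ≡ 41. Since 37 = 32 + 4 + 1, 4^37 ≡ 41·41·4: 41·41 = 1681 ≡ 4, then 4·4 = 16. So 4^37 ≡ 16 (mod 43).
Hence f⁻¹(4) = 16.

16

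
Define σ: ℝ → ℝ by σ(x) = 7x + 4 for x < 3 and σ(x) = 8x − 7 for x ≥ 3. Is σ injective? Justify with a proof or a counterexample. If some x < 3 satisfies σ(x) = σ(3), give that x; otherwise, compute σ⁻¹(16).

Both pieces are strictly increasing (slopes 7 and 8), so each is injective on its own interval.
The left piece maps (−∞, 3) onto (−∞, 25); the right piece maps [3, ∞) onto [17, ∞).
These images overlap. In particular σ(3) = 17 (right piece), and solving 7x + 4 = 17 on the left piece gives x = 13/7 < 3.
So σ(13/7) = σ(3) with 13/7 ≠ 3, and σ is not injective. This x = 13/7 is the requested value below 3.

13/7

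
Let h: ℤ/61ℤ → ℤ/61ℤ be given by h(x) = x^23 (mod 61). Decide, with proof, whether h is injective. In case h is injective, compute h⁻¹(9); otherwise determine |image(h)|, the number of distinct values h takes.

20

Since 61 is prime, the nonzero elements of ℤ/61ℤ form a cyclic group of order 60.
As gcd(23, 60) = 1, raising to the 23rd power is a bijection on this group: if a^23 ≡ b^23 then (ab^{−1})^23 = 1, and the only element of order dividing gcd(23, 60) = 1 is 1, so a = b.
With h(0) = 0 this makes h injective on all of ℤ/61ℤ, hence bijective (finite equal-size domain and codomain). In particular h is injective.
Since h is injective, we find the preimage of 9. The inverse of x ↦ x^23 on (ℤ/61ℤ)^× is x ↦ x^47, because 23·47 = 1081 = 18·60 + 1 ≡ 1 (mod 60) and x^{60} = 1 for x ≠ 0 (Fermat). So h⁻¹(9) = 9^47 mod 61.
Repeated squaring mod 61: 9^1 ≡ 9, 9^2 ≡ 9² = 81 ≡ 20, 9^4 ≡ 20² = 400 ≡ 34, 9^8 ≡ 34² = 1156 ≡ 58, 9^16 ≡ 58² = 3364 ≡ 9, 9^32 ≡ 9² = 81 ≡ 20. Since 47 = 32 + 8 + 4 + 2 + 1, 9^47 ≡ 20·58·34·20·9: 20·58 = 1160 ≡ 1, then 1·34 = 34, then 34·20 = 680 ≡ 9, then 9·9 = 81 ≡ 20. So 9^47 ≡ 20 (mod 61).
Hence h⁻¹(9) = 20.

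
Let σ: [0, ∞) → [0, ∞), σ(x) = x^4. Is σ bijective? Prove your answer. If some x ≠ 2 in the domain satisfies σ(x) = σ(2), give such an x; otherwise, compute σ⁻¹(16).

2

On [0, ∞), x ↦ x^4 is strictly increasing (injective) and for any y ∈ [0, ∞) the 4th root y^{1/4} lies in [0, ∞) (surjective). So σ is bijective.
Since x ↦ x^4 is strictly increasing on [0, ∞), it is injective there, so no x ≠ 2 in the domain has σ(x) = σ(2). We therefore compute σ⁻¹(16) = 16^{1/4} = 2 (indeed 2^4 = 16).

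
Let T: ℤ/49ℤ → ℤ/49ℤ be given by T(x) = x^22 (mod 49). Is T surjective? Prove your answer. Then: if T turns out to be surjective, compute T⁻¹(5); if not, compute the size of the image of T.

22

T(0) = 0^22 = 0.
T(7): Repeated squaring mod 49: 7^1 ≡ 7, 7^2 ≡ 7² = 49 ≡ 0, 7^4 ≡ 0² = 0, 7^8 ≡ 0² = 0, 7^16 ≡ 0² = 0. Since 22 = 16 + 4 + 2, 7^22 ≡ 0·0·0: 0·0 = 0, then 0·0 = 0. So 7^22 ≡ 0 (mod 49).
So T(0) = T(7) = 0 while 0 ≠ 7, thus T is not injective.
A non-injective map from the 49-element set ℤ/49ℤ to itself takes at most 48 distinct values, so it cannot be surjective. Therefore T is not surjective.
Since T is not surjective, we determine |image(T)|. Computing x^22 mod 49 for each x (by repeated squaring, reducing mod 49 at every step), the values T(0), T(1), …, T(48) are: 0, 1, 2, 46, 4, 44, 43, 0, 8, 9, 39, 11, 37, 36, 0, 15, 16, 32, 18, 30, 29, 0, 22, 23, 25, 25, 23, 22, 0, 29, 30, 18, 32, 16, 15, 0, 36, 37, 11, 39, 9, 8, 0, 43, 44, 4, 46, 2, 1.
The distinct values are {0, 1, 2, 4, 8, 9, 11, 15, 16, 18, 22, 23, 25, 29, 30, 32, 36, 37, 39, 43, 44, 46}; there are 22 of them.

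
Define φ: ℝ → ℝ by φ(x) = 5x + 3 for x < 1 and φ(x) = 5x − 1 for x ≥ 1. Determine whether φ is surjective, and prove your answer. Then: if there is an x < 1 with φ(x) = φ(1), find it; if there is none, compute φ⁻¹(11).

Both pieces are strictly increasing (slopes 5 and 5), so each is injective on its own interval.
The left piece maps (−∞, 1) onto (−∞, 8); the right piece maps [1, ∞) onto [4, ∞).
The union (−∞, 8) ∪ [4, ∞) covers ℝ, so φ is surjective.
For the follow-up: the images overlap, so an x < 1 with φ(x) = φ(1) exists. φ(1) = 4; solving 5x + 3 = 4 for x < 1 gives x = (4 − 3)/5 = 1/5.

1/5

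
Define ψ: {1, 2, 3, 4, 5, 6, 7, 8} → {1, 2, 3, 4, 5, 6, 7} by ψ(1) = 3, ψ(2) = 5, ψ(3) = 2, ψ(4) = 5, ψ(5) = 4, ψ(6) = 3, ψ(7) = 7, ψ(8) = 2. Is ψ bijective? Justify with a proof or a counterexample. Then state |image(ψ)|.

5

ψ(2) = 5 = ψ(4) with 2 ≠ 4, so ψ is not injective, hence not bijective.
The image of ψ is {2, 3, 4, 5, 7}, which has 5 elements.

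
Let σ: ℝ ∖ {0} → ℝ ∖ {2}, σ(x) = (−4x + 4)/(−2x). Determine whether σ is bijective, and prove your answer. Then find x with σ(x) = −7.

Suppose σ(x_1) = σ(x_2). Cross-multiplying: (−4x_1 + 4)(−2x_2) = (−4x_2 + 4)(−2x_1).
Expanding both sides and cancelling the symmetric terms leaves 8·(x_1 − x_2) = 0. Since 8 ≠ 0, x_1 = x_2. So σ is injective.
For any y ≠ 2, solving y(−2x) = −4x + 4 for x gives a well-defined x ≠ 0. So σ is surjective.
Thus σ is bijective.
Solving σ(x) = −7: cross-multiplying gives −4x + 4 = −7(−2x), which rearranges to −18x = −4, so x = 2/9.

2/9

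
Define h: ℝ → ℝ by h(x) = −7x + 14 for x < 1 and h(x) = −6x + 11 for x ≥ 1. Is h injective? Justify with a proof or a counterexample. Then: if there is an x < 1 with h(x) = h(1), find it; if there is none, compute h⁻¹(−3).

7/3

Both pieces are strictly decreasing (slopes −7 and −6), so each is injective on its own interval.
The left piece maps (−∞, 1) onto (7, ∞); the right piece maps [1, ∞) onto (−∞, 5].
These images are disjoint, so no value is attained by both pieces. Thus h is injective.
Because the two images are disjoint, no x < 1 has h(x) = h(1), so we compute h⁻¹(−3): −3 lies in (−∞, 5], so solve −6x + 11 = −3: x = (−3 − 11)/(−6) = 7/3.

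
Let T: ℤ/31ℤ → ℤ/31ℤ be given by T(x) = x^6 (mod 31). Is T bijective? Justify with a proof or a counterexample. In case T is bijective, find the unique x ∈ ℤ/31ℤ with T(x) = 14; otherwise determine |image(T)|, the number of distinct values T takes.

6

T(1) = 1^6 = 1.
T(5): Repeated squaring mod 31: 5^1 ≡ 5, 5^2 ≡ 5² = 25, 5^4 ≡ 25² = 625 ≡ 5. Since 6 = 4 + 2, 5^6 ≡ 5·25: 5·25 = 125 ≡ 1. So 5^6 ≡ 1 (mod 31).
So T(1) = T(5) = 1 while 1 ≠ 5, therefore T is not injective, hence not bijective.
Since T is not bijective, we determine |image(T)|. Computing x^6 mod 31 for each x (by repeated squaring, reducing mod 31 at every step), the values T(0), T(1), …, T(30) are: 0, 1, 2, 16, 4, 1, 1, 4, 8, 8, 2, 4, 2, 16, 8, 16, 16, 8, 16, 2, 4, 2, 8, 8, 4, 1, 1, 4, 16, 2, 1.
The distinct values are {0, 1, 2, 4, 8, 16}; there are 6 of them.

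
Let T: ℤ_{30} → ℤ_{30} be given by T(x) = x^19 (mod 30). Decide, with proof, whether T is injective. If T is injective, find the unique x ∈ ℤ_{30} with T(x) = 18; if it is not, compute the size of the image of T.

Computing x^19 mod 30 for each x (by repeated squaring, reducing mod 30 at every step), the values T(0), T(1), …, T(29) are: 0, 1, 8, 27, 4, 5, 6, 13, 2, 9, 10, 11, 18, 7, 14, 15, 16, 23, 12, 19, 20, 21, 28, 17, 24, 25, 26, 3, 22, 29.
Every element of ℤ_{30} appears exactly once in this list, so T is a bijection, and in particular injective.
Since T is injective, we read off the preimage of 18 from the same table: T(12) = 18, so T⁻¹(18) = 12.

12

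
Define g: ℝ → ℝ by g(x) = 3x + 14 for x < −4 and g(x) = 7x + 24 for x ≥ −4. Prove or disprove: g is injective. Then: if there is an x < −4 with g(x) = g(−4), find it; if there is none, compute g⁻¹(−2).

-6

Both pieces are strictly increasing (slopes 3 and 7), so each is injective on its own interval.
The left piece maps (−∞, −4) onto (−∞, 2); the right piece maps [−4, ∞) onto [−4, ∞).
These images overlap. In particular g(−4) = −4 (right piece), and solving 3x + 14 = −4 on the left piece gives x = −6 < −4.
So g(−6) = g(−4) with −6 ≠ −4, and g is not injective. This x = −6 is the requested value below −4.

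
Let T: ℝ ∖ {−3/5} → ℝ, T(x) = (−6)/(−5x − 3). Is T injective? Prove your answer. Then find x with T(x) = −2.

Suppose T(a) = T(b). Cross-multiplying: (−6)(−5b − 3) = (−6)(−5a − 3).
Expanding both sides and cancelling the symmetric terms leaves −30·(a − b) = 0. Since −30 ≠ 0, a = b. Hence T is injective.
Solving T(x) = −2: cross-multiplying gives −6 = −2(−5x − 3), which rearranges to −10x = 12, so x = −6/5.

-6/5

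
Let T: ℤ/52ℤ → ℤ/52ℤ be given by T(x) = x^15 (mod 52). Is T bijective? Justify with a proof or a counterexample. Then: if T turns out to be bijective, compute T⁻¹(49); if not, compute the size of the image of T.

15

T(2): Repeated squaring mod 52: 2^1 ≡ 2, 2^2 ≡ 2² = 4, 2^4 ≡ 4² = 16, 2^8 ≡ 16² = 256 ≡ 48. Since 15 = 8 + 4 + 2 + 1, 2^15 ≡ 48·16·4·2: 48·16 = 768 ≡ 40, then 40·4 = 160 ≡ 4, then 4·2 = 8. So 2^15 ≡ 8 (mod 52).
T(6): Repeated squaring mod 52: 6^1 ≡ 6, 6^2 ≡ 6² = 36, 6^4 ≡ 36² = 1296 ≡ 48, 6^8 ≡ 48² = 2304 ≡ 16. Since 15 = 8 + 4 + 2 + 1, 6^15 ≡ 16·48·36·6: 16·48 = 768 ≡ 40, then 40·36 = 1440 ≡ 36, then 36·6 = 216 ≡ 8. So 6^15 ≡ 8 (mod 52).
So T(2) = T(6) = 8 while 2 ≠ 6, therefore T is not injective, hence not bijective.
Since T is not bijective, we determine |image(T)|. Computing x^15 mod 52 for each x (by repeated squaring, reducing mod 52 at every step), the values T(0), T(1), …, T(51) are: 0, 1, 8, 27, 12, 21, 8, 31, 44, 1, 12, 31, 12, 13, 40, 47, 40, 25, 8, 47, 44, 5, 40, 51, 44, 25, 0, 27, 8, 1, 12, 47, 8, 5, 44, 27, 12, 5, 12, 39, 40, 21, 40, 51, 8, 21, 44, 31, 40, 25, 44, 51.
The distinct values are {0, 1, 5, 8, 12, 13, 21, 25, 27, 31, 39, 40, 44, 47, 51}; there are 15 of them.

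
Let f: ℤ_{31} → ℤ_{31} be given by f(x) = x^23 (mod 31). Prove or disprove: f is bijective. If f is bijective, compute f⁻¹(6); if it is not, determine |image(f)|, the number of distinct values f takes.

Since 31 is prime, the nonzero elements of ℤ_{31} form a cyclic group of order 30.
As gcd(23, 30) = 1, raising to the 23rd power is a bijection on this group: if s^23 ≡ t^23 then (st^{−1})^23 = 1, and the only element of order dividing gcd(23, 30) = 1 is 1, so s = t.
With f(0) = 0 this makes f injective on all of ℤ_{31}, hence bijective (finite equal-size domain and codomain). In particular f is bijective.
Since f is bijective, we find the preimage of 6. The inverse of x ↦ x^23 on (ℤ_{31})^× is x ↦ x^17, because 23·17 = 391 = 13·30 + 1 ≡ 1 (mod 30) and x^{30} = 1 for x ≠ 0 (Fermat). So f⁻¹(6) = 6^17 mod 31.
Repeated squaring mod 31: 6^1 ≡ 6, 6^2 ≡ 6² = 36 ≡ 5, 6^4 ≡ 5² = 25, 6^8 ≡ 25² = 625 ≡ 5, 6^16 ≡ 5² = 25. Since 17 = 16 + 1, 6^17 ≡ 25·6: 25·6 = 150 ≡ 26. So 6^17 ≡ 26 (mod 31).
Hence f⁻¹(6) = 26.

26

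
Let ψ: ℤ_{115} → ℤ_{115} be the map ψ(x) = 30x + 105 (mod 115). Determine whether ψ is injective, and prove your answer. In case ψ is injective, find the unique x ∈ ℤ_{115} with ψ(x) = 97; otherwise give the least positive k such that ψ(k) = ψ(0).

Recall that ψ is injective if ψ(a) = ψ(b) implies a = b.
We have gcd(30, 115) = 5 > 1. Taking a = 0 and b = 23: ψ(0) = 105 and ψ(23) = 30·23 + 105 = 795 ≡ 105 (mod 115).
So ψ(0) = ψ(23) while 0 ≠ 23, hence ψ is not injective.
Since ψ is not injective, we find the least positive k with ψ(k) = ψ(0): this means 30k ≡ 0 (mod 115), i.e. 115 ∣ 30k. Since gcd(30, 115) = 5, dividing through by 5 this holds exactly when 23 ∣ 6k, and as gcd(6, 23) = 1, exactly when 23 ∣ k.
The smallest positive such k is 23.

23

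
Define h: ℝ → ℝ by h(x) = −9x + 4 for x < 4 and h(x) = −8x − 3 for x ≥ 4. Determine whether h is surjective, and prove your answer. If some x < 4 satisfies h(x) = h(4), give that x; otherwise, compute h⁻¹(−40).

37/8

Both pieces are strictly decreasing (slopes −9 and −8), so each is injective on its own interval.
The left piece maps (−∞, 4) onto (−32, ∞); the right piece maps [4, ∞) onto (−∞, −35].
The union (−32, ∞) ∪ (−∞, −35] omits the interval between −32 and −35; in particular −32 has no preimage. So h is not surjective.
Because the two images are disjoint, no x < 4 has h(x) = h(4), so we compute h⁻¹(−40): −40 lies in (−∞, −35], so solve −8x − 3 = −40: x = (−40 + 3)/(−8) = 37/8.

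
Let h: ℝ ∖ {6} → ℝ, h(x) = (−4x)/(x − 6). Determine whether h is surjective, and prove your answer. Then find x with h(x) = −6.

18

If h(x) = −4, cross-multiplying gives 1(−4x) = −4(x − 6), which simplifies to 0 = 24 — false.  So −4 has no preimage and h is not surjective.
Solving h(x) = −6: cross-multiplying gives −4x = −6(x − 6), which rearranges to 2x = 36, so x = 18.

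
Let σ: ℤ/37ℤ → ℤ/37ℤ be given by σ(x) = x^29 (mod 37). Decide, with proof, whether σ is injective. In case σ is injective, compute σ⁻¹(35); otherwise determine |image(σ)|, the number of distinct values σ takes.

Since 37 is prime, the nonzero elements of ℤ/37ℤ form a cyclic group of order 36.
As gcd(29, 36) = 1, raising to the 29th power is a bijection on this group: if a^29 ≡ b^29 then (ab^{−1})^29 = 1, and the only element of order dividing gcd(29, 36) = 1 is 1, so a = b.
With σ(0) = 0 this makes σ injective on all of ℤ/37ℤ, hence bijective (finite equal-size domain and codomain). In particular σ is injective.
Since σ is injective, we find the preimage of 35. The inverse of x ↦ x^29 on (ℤ/37ℤ)^× is x ↦ x^5, because 29·5 = 145 = 4·36 + 1 ≡ 1 (mod 36) and x^{36} = 1 for x ≠ 0 (Fermat). So σ⁻¹(35) = 35^5 mod 37.
Repeated squaring mod 37: 35^1 ≡ 35, 35^2 ≡ 35² = 1225 ≡ 4, 35^4 ≡ 4² = 16. Since 5 = 4 + 1, 35^5 ≡ 16·35: 16·35 = 560 ≡ 5. So 35^5 ≡ 5 (mod 37).
Hence σ⁻¹(35) = 5.

5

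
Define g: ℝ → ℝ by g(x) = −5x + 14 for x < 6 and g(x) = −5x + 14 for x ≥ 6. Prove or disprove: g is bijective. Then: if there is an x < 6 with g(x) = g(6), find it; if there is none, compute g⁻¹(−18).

32/5

Both pieces are strictly decreasing (slopes −5 and −5), so each is injective on its own interval.
The left piece maps (−∞, 6) onto (−16, ∞); the right piece maps [6, ∞) onto (−∞, −16].
Since −16 = −16, the images partition ℝ: g is injective and surjective, hence bijective.
Because the two images are disjoint, no x < 6 has g(x) = g(6), so we compute g⁻¹(−18): −18 lies in (−∞, −16], so solve −5x + 14 = −18: x = (−18 − 14)/(−5) = 32/5.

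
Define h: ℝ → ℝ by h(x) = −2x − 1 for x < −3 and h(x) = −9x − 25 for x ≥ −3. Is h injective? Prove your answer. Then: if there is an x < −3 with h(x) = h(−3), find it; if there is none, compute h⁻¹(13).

Both pieces are strictly decreasing (slopes −2 and −9), so each is injective on its own interval.
The left piece maps (−∞, −3) onto (5, ∞); the right piece maps [−3, ∞) onto (−∞, 2].
These images are disjoint, so no value is attained by both pieces. Hence h is injective.
Because the two images are disjoint, no x < −3 has h(x) = h(−3), so we compute h⁻¹(13): 13 lies in (5, ∞), so solve −2x − 1 = 13: x = (13 + 1)/(−2) = −7.

-7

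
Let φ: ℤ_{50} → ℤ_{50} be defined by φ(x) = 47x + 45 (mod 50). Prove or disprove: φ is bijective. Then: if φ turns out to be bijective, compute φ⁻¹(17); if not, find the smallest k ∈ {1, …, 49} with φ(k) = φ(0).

If φ(a) = φ(b), then 47a ≡ 47b (mod 50). Because gcd(47, 50) = 1, we may cancel 47 to get a ≡ b (mod 50).
We now compute 47⁻¹ mod 50 explicitly. Euclid's algorithm: 50 = 1·47 + 3, 47 = 15·3 + 2, 3 = 1·2 + 1; back-substituting gives 1 = 33·47 − 31·50, so 47⁻¹ ≡ 33 (mod 50).
For any y ∈ ℤ_{50}, x = 33(y − 45) mod 50 satisfies φ(x) = 47·33(y − 45) + 45 ≡ y (since 47·33 ≡ 1 mod 50). So every y has a preimage.
Therefore φ is bijective.
Since φ is bijective, we find φ⁻¹(17): we need 47x ≡ 17 − 45 ≡ 22 (mod 50). Using 47⁻¹ = 33: x ≡ 33·22 = 726 = 14·50 + 26, so x = 26.
Check: φ(26) = 47·26 + 45 = 1267 = 25·50 + 17 ≡ 17 (mod 50).

26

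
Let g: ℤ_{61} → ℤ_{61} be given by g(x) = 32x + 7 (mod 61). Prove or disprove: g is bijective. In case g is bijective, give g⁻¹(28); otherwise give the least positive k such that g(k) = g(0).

14

If g(s) = g(t), then 32s ≡ 32t (mod 61). Because gcd(32, 61) = 1, we may cancel 32 to get s ≡ t (mod 61).
We now compute 32⁻¹ mod 61 explicitly. Euclid's algorithm: 61 = 1·32 + 29, 32 = 1·29 + 3, 29 = 9·3 + 2, 3 = 1·2 + 1; back-substituting gives 1 = 21·32 − 11·61, so 32⁻¹ ≡ 21 (mod 61).
Then y ↦ 21(y − 7) is a two-sided inverse to g, so every y ∈ ℤ_{61} has a preimage.
Hence g is bijective.
Since g is bijective, we find g⁻¹(28): we need 32x ≡ 28 − 7 ≡ 21 (mod 61). Using 32⁻¹ = 21: x ≡ 21·21 = 441 = 7·61 + 14, so x = 14.
Check: g(14) = 32·14 + 7 = 455 = 7·61 + 28 ≡ 28 (mod 61).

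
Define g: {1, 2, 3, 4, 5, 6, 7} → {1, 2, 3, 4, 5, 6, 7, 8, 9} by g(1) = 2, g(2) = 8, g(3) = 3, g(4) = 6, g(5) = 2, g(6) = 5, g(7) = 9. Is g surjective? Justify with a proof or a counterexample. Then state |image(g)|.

No element maps to 1, so g is not surjective.
The image of g is {2, 3, 5, 6, 8, 9}, which has 6 elements.

6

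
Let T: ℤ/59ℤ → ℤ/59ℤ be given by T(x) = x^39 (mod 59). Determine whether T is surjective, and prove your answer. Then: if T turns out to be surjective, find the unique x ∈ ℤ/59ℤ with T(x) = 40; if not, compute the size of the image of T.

44

Since 59 is prime, the nonzero elements of ℤ/59ℤ form a cyclic group of order 58.
As gcd(39, 58) = 1, raising to the 39th power is a bijection on this group: if s^39 ≡ t^39 then (st^{−1})^39 = 1, and the only element of order dividing gcd(39, 58) = 1 is 1, so s = t.
With T(0) = 0 this makes T injective on all of ℤ/59ℤ, hence bijective (finite equal-size domain and codomain). In particular T is surjective.
Since T is surjective, we find the preimage of 40. The inverse of x ↦ x^39 on (ℤ/59ℤ)^× is x ↦ x^3, because 39·3 = 117 = 2·58 + 1 ≡ 1 (mod 58) and x^{58} = 1 for x ≠ 0 (Fermat). So T⁻¹(40) = 40^3 mod 59.
Repeated squaring mod 59: 40^1 ≡ 40, 40^2 ≡ 40² = 1600 ≡ 7. Since 3 = 2 + 1, 40^3 ≡ 7·40: 7·40 = 280 ≡ 44. So 40^3 ≡ 44 (mod 59).
Hence T⁻¹(40) = 44.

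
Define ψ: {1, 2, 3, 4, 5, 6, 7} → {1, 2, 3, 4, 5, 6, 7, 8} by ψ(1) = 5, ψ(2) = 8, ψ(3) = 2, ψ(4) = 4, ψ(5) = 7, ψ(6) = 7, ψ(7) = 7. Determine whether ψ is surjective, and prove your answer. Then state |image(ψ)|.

5

No element maps to 1, so ψ is not surjective.
The image of ψ is {2, 4, 5, 7, 8}, which has 5 elements.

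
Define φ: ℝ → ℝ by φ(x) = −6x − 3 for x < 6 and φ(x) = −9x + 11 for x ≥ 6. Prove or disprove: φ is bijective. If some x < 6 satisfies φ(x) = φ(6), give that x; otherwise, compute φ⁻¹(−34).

31/6

Both pieces are strictly decreasing (slopes −6 and −9), so each is injective on its own interval.
The left piece maps (−∞, 6) onto (−39, ∞); the right piece maps [6, ∞) onto (−∞, −43].
The images leave a gap (−39 has no preimage), so φ is not surjective, hence not bijective.
Because the two images are disjoint, no x < 6 has φ(x) = φ(6), so we compute φ⁻¹(−34): −34 lies in (−39, ∞), so solve −6x − 3 = −34: x = (−34 + 3)/(−6) = 31/6.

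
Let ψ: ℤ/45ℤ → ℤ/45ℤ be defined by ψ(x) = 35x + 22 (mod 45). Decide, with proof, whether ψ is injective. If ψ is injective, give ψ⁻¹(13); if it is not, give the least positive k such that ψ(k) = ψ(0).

9

Recall: ψ is injective if ψ(x_1) = ψ(x_2) implies x_1 = x_2.
We have gcd(35, 45) = 5 > 1. Taking x_1 = 0 and x_2 = 9: ψ(0) = 22 and ψ(9) = 35·9 + 22 = 337 ≡ 22 (mod 45).
So ψ(0) = ψ(9) while 0 ≠ 9, therefore ψ is not injective.
Since ψ is not injective, we find the least positive k with ψ(k) = ψ(0): this means 35k ≡ 0 (mod 45), i.e. 45 ∣ 35k. Since gcd(35, 45) = 5, dividing through by 5 this holds exactly when 9 ∣ 7k, and as gcd(7, 9) = 1, exactly when 9 ∣ k.
The smallest positive such k is 9.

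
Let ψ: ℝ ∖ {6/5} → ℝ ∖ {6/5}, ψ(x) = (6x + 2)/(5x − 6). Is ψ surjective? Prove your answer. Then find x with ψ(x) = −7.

40/41

For any y ≠ 6/5, solving y(5x − 6) = 6x + 2 for x gives a well-defined x ≠ 6/5. So ψ is surjective.
Solving ψ(x) = −7: cross-multiplying gives 6x + 2 = −7(5x − 6), which rearranges to 41x = 40, so x = 40/41.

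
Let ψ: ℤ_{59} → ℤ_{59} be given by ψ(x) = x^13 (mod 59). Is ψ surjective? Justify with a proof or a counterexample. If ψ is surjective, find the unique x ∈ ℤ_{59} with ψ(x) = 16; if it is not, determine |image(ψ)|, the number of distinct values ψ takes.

Since 59 is prime, the nonzero elements of ℤ_{59} form a cyclic group of order 58.
As gcd(13, 58) = 1, raising to the 13th power is a bijection on this group: if s^13 ≡ t^13 then (st^{−1})^13 = 1, and the only element of order dividing gcd(13, 58) = 1 is 1, so s = t.
With ψ(0) = 0 this makes ψ injective on all of ℤ_{59}, hence bijective (finite equal-size domain and codomain). In particular ψ is surjective.
Since ψ is surjective, we find the preimage of 16. The inverse of x ↦ x^13 on (ℤ_{59})^× is x ↦ x^9, because 13·9 = 117 = 2·58 + 1 ≡ 1 (mod 58) and x^{58} = 1 for x ≠ 0 (Fermat). So ψ⁻¹(16) = 16^9 mod 59.
Repeated squaring mod 59: 16^1 ≡ 16, 16^2 ≡ 16² = 256 ≡ 20, 16^4 ≡ 20² = 400 ≡ 46, 16^8 ≡ 46² = 2116 ≡ 51. Since 9 = 8 + 1, 16^9 ≡ 51·16: 51·16 = 816 ≡ 49. So 16^9 ≡ 49 (mod 59).
Hence ψ⁻¹(16) = 49.

49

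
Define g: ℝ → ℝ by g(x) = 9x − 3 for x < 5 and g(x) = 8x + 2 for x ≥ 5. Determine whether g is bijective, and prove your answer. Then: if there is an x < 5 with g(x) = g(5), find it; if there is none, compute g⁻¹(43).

Both pieces are strictly increasing (slopes 9 and 8), so each is injective on its own interval.
The left piece maps (−∞, 5) onto (−∞, 42); the right piece maps [5, ∞) onto [42, ∞).
Since 42 = 42, the images partition ℝ: g is injective and surjective, hence bijective.
Because the two images are disjoint, no x < 5 has g(x) = g(5), so we compute g⁻¹(43): 43 lies in [42, ∞), so solve 8x + 2 = 43: x = (43 − 2)/8 = 41/8.

41/8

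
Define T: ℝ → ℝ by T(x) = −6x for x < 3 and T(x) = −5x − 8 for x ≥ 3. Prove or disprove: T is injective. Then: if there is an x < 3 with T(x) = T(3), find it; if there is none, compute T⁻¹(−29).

21/5

Both pieces are strictly decreasing (slopes −6 and −5), so each is injective on its own interval.
The left piece maps (−∞, 3) onto (−18, ∞); the right piece maps [3, ∞) onto (−∞, −23].
These images are disjoint, so no value is attained by both pieces. Therefore T is injective.
Because the two images are disjoint, no x < 3 has T(x) = T(3), so we compute T⁻¹(−29): −29 lies in (−∞, −23], so solve −5x − 8 = −29: x = (−29 + 8)/(−5) = 21/5.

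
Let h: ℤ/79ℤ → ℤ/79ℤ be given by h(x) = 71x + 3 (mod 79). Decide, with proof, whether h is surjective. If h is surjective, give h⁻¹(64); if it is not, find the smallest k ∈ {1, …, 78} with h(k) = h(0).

Since gcd(71, 79) = 1, 71 is invertible modulo 79. Euclid's algorithm: 79 = 1·71 + 8, 71 = 8·8 + 7, 8 = 1·7 + 1; back-substituting gives 1 = 69·71 − 62·79, so 71⁻¹ ≡ 69 (mod 79).
Then y ↦ 69(y − 3) is a two-sided inverse to h, so every y ∈ ℤ/79ℤ has a preimage.
Thus h is surjective.
Since h is surjective, we find h⁻¹(64): we need 71x ≡ 64 − 3 ≡ 61 (mod 79). Using 71⁻¹ = 69: x ≡ 69·61 = 4209 = 53·79 + 22, so x = 22.
Check: h(22) = 71·22 + 3 = 1565 = 19·79 + 64 ≡ 64 (mod 79).

22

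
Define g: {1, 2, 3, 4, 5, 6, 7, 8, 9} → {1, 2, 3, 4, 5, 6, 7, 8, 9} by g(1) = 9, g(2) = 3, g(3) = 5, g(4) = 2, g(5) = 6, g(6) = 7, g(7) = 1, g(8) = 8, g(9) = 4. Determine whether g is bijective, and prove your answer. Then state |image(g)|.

The values 9, 3, 5, 2, 6, 7, 1, 8, 4 are a permutation of {1, 2, 3, 4, 5, 6, 7, 8, 9}: each element appears exactly once.
So g is injective and surjective, hence bijective.
The image of g is {1, 2, 3, 4, 5, 6, 7, 8, 9}, which has 9 elements.

9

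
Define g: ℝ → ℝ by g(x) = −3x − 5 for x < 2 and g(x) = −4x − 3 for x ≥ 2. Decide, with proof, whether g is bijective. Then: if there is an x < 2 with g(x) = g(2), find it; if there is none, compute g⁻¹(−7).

Both pieces are strictly decreasing (slopes −3 and −4), so each is injective on its own interval.
The left piece maps (−∞, 2) onto (−11, ∞); the right piece maps [2, ∞) onto (−∞, −11].
Since −11 = −11, the images partition ℝ: g is injective and surjective, hence bijective.
Because the two images are disjoint, no x < 2 has g(x) = g(2), so we compute g⁻¹(−7): −7 lies in (−11, ∞), so solve −3x − 5 = −7: x = (−7 + 5)/(−3) = 2/3.

2/3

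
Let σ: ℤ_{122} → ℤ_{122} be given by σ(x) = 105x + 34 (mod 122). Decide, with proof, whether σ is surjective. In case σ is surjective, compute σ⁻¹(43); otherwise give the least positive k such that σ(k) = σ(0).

21

Since gcd(105, 122) = 1, 105 is invertible modulo 122. Euclid's algorithm: 122 = 1·105 + 17, 105 = 6·17 + 3, 17 = 5·3 + 2, 3 = 1·2 + 1; back-substituting gives 1 = 43·105 − 37·122, so 105⁻¹ ≡ 43 (mod 122).
For any y ∈ ℤ_{122}, x = 43(y − 34) mod 122 satisfies σ(x) = 105·43(y − 34) + 34 ≡ y (since 105·43 ≡ 1 mod 122). So every y has a preimage.
Therefore σ is surjective.
Since σ is surjective, we compute σ⁻¹(43): solve 105x + 34 ≡ 43 (mod 122), i.e. 105x ≡ 9 (mod 122).
Multiplying by 105⁻¹ = 43 gives x ≡ 43·9 = 387 = 3·122 + 21 ≡ 21 (mod 122).
Check: σ(21) = 105·21 + 34 = 2239 = 18·122 + 43 ≡ 43 (mod 122).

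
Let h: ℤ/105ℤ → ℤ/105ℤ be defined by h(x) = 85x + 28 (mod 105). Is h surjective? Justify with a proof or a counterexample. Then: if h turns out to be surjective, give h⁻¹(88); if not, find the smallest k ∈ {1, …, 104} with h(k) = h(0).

Since gcd(85, 105) = 5, we have 85x ≡ 0 (mod 5) for all x, so h(x) ≡ 3 (mod 5).
But 0 ≢ 3 (mod 5), so 0 ∈ ℤ/105ℤ has no preimage. So h is not surjective.
Since h is not surjective, we find the least positive k with h(k) = h(0): this means 85k ≡ 0 (mod 105), i.e. 105 ∣ 85k. Since gcd(85, 105) = 5, dividing through by 5 this holds exactly when 21 ∣ 17k, and as gcd(17, 21) = 1, exactly when 21 ∣ k.
The smallest positive such k is 21.

21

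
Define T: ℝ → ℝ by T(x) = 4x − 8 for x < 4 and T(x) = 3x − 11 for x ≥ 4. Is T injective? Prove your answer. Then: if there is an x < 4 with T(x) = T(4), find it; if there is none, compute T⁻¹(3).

9/4

Both pieces are strictly increasing (slopes 4 and 3), so each is injective on its own interval.
The left piece maps (−∞, 4) onto (−∞, 8); the right piece maps [4, ∞) onto [1, ∞).
These images overlap. In particular T(4) = 1 (right piece), and solving 4x − 8 = 1 on the left piece gives x = 9/4 < 4.
So T(9/4) = T(4) with 9/4 ≠ 4, and T is not injective. This x = 9/4 is the requested value below 4.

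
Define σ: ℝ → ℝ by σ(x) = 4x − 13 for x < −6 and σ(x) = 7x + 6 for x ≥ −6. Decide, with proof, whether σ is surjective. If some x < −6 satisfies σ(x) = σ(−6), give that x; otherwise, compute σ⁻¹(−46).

Both pieces are strictly increasing (slopes 4 and 7), so each is injective on its own interval.
The left piece maps (−∞, −6) onto (−∞, −37); the right piece maps [−6, ∞) onto [−36, ∞).
The union (−∞, −37) ∪ [−36, ∞) omits the interval between −37 and −36; in particular −37 has no preimage. So σ is not surjective.
Because the two images are disjoint, no x < −6 has σ(x) = σ(−6), so we compute σ⁻¹(−46): −46 lies in (−∞, −37), so solve 4x − 13 = −46: x = (−46 + 13)/4 = −33/4.

-33/4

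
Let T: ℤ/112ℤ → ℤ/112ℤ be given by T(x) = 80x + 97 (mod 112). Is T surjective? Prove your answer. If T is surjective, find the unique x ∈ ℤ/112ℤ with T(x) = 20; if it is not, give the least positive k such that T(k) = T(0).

7

Recall: T is surjective if every y in the codomain equals T(x) for some x in the domain.
Since gcd(80, 112) = 16, we have 80x ≡ 0 (mod 16) for all x, so T(x) ≡ 1 (mod 16).
But 0 ≢ 1 (mod 16), so 0 ∈ ℤ/112ℤ has no preimage. Thus T is not surjective.
Since T is not surjective, we find the least positive k with T(k) = T(0): this means 80k ≡ 0 (mod 112), i.e. 112 ∣ 80k. Since gcd(80, 112) = 16, dividing through by 16 this holds exactly when 7 ∣ 5k, and as gcd(5, 7) = 1, exactly when 7 ∣ k.
The smallest positive such k is 7.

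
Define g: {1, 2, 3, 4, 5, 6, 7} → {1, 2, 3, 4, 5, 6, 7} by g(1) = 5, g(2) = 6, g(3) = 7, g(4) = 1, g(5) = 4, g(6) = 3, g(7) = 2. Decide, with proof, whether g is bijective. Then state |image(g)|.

The values 5, 6, 7, 1, 4, 3, 2 are a permutation of {1, 2, 3, 4, 5, 6, 7}: each element appears exactly once.
So g is injective and surjective, hence bijective.
The image of g is {1, 2, 3, 4, 5, 6, 7}, which has 7 elements.

7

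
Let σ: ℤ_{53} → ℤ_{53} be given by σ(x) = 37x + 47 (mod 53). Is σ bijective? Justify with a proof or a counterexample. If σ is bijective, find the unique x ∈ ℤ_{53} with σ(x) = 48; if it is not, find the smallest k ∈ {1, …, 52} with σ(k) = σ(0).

Suppose σ(u) = σ(v) in ℤ_{53}. Then 37u + 47 ≡ 37v + 47 (mod 53), so 37(u − v) ≡ 0 (mod 53).
Since gcd(37, 53) = 1, 37 is invertible modulo 53, thus u − v ≡ 0 (mod 53), i.e. u = v.
We now compute 37⁻¹ mod 53 explicitly. Euclid's algorithm: 53 = 1·37 + 16, 37 = 2·16 + 5, 16 = 3·5 + 1; back-substituting gives 1 = 43·37 − 30·53, so 37⁻¹ ≡ 43 (mod 53).
For any y ∈ ℤ_{53}, x = 43(y − 47) mod 53 satisfies σ(x) = 37·43(y − 47) + 47 ≡ y (since 37·43 ≡ 1 mod 53). So every y has a preimage.
Hence σ is bijective.
Since σ is bijective, we compute σ⁻¹(48): solve 37x + 47 ≡ 48 (mod 53), i.e. 37x ≡ 1 (mod 53).
Multiplying by 37⁻¹ = 43 gives x ≡ 43·1 = 43 ≡ 43 (mod 53).
Check: σ(43) = 37·43 + 47 = 1638 = 30·53 + 48 ≡ 48 (mod 53).

43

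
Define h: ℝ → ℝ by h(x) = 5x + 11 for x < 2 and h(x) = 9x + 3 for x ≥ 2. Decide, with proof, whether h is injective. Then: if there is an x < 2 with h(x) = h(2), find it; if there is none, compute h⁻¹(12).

Both pieces are strictly increasing (slopes 5 and 9), so each is injective on its own interval.
The left piece maps (−∞, 2) onto (−∞, 21); the right piece maps [2, ∞) onto [21, ∞).
These images are disjoint, so no value is attained by both pieces. Thus h is injective.
Because the two images are disjoint, no x < 2 has h(x) = h(2), so we compute h⁻¹(12): 12 lies in (−∞, 21), so solve 5x + 11 = 12: x = (12 − 11)/5 = 1/5.

1/5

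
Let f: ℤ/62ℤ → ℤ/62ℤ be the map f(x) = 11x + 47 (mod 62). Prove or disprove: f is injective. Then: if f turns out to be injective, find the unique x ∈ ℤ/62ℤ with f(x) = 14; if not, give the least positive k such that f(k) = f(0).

Suppose f(a) = f(b) in ℤ/62ℤ. Then 11a + 47 ≡ 11b + 47 (mod 62), thus 11(a − b) ≡ 0 (mod 62).
Since gcd(11, 62) = 1, 11 is invertible modulo 62, therefore a − b ≡ 0 (mod 62), i.e. a = b.
So f is injective.
We now compute 11⁻¹ mod 62 explicitly. Euclid's algorithm: 62 = 5·11 + 7, 11 = 1·7 + 4, 7 = 1·4 + 3, 4 = 1·3 + 1; back-substituting gives 1 = 17·11 − 3·62, so 11⁻¹ ≡ 17 (mod 62).
Since f is injective, we find f⁻¹(14): we need 11x ≡ 14 − 47 ≡ 29 (mod 62). Using 11⁻¹ = 17: x ≡ 17·29 = 493 = 7·62 + 59, so x = 59.
Check: f(59) = 11·59 + 47 = 696 = 11·62 + 14 ≡ 14 (mod 62).

59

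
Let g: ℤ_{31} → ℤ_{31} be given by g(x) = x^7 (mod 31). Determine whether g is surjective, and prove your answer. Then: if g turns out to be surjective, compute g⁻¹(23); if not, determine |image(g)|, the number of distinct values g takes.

Since 31 is prime, the nonzero elements of ℤ_{31} form a cyclic group of order 30.
As gcd(7, 30) = 1, raising to the 7th power is a bijection on this group: if s^7 ≡ t^7 then (st^{−1})^7 = 1, and the only element of order dividing gcd(7, 30) = 1 is 1, so s = t.
With g(0) = 0 this makes g injective on all of ℤ_{31}, hence bijective (finite equal-size domain and codomain). In particular g is surjective.
Since g is surjective, we find the preimage of 23. The inverse of x ↦ x^7 on (ℤ_{31})^× is x ↦ x^13, because 7·13 = 91 = 3·30 + 1 ≡ 1 (mod 30) and x^{30} = 1 for x ≠ 0 (Fermat). So g⁻¹(23) = 23^13 mod 31.
Repeated squaring mod 31: 23^1 ≡ 23, 23^2 ≡ 23² = 529 ≡ 2, 23^4 ≡ 2² = 4, 23^8 ≡ 4² = 16. Since 13 = 8 + 4 + 1, 23^13 ≡ 16·4·23: 16·4 = 64 ≡ 2, then 2·23 = 46 ≡ 15. So 23^13 ≡ 15 (mod 31).
Hence g⁻¹(23) = 15.

15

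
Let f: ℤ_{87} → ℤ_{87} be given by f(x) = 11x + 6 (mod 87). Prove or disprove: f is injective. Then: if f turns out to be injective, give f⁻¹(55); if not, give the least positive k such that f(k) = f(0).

44

Recall that f is injective if f(a) = f(b) implies a = b.
Suppose f(a) = f(b) in ℤ_{87}. Then 11a + 6 ≡ 11b + 6 (mod 87), hence 11(a − b) ≡ 0 (mod 87).
Since gcd(11, 87) = 1, 11 is invertible modulo 87, hence a − b ≡ 0 (mod 87), i.e. a = b.
Thus f is injective.
We now compute 11⁻¹ mod 87 explicitly. Euclid's algorithm: 87 = 7·11 + 10, 11 = 1·10 + 1; back-substituting gives 1 = 8·11 − 1·87, so 11⁻¹ ≡ 8 (mod 87).
Since f is injective, we compute f⁻¹(55): solve 11x + 6 ≡ 55 (mod 87), i.e. 11x ≡ 49 (mod 87).
Multiplying by 11⁻¹ = 8 gives x ≡ 8·49 = 392 = 4·87 + 44 ≡ 44 (mod 87).
Check: f(44) = 11·44 + 6 = 490 = 5·87 + 55 ≡ 55 (mod 87).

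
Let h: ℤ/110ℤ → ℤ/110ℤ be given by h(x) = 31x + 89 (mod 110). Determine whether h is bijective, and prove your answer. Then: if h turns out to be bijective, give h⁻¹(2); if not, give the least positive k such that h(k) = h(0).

Recall that h is injective if h(a) = h(b) implies a = b.
If h(a) = h(b), then 31a ≡ 31b (mod 110). Because gcd(31, 110) = 1, we may cancel 31 to get a ≡ b (mod 110).
We now compute 31⁻¹ mod 110 explicitly. Euclid's algorithm: 110 = 3·31 + 17, 31 = 1·17 + 14, 17 = 1·14 + 3, 14 = 4·3 + 2, 3 = 1·2 + 1; back-substituting gives 1 = 71·31 − 20·110, so 31⁻¹ ≡ 71 (mod 110).
For any y ∈ ℤ/110ℤ, x = 71(y − 89) mod 110 satisfies h(x) = 31·71(y − 89) + 89 ≡ y (since 31·71 ≡ 1 mod 110). So every y has a preimage.
So h is bijective.
Since h is bijective, we compute h⁻¹(2): solve 31x + 89 ≡ 2 (mod 110), i.e. 31x ≡ 23 (mod 110).
Multiplying by 31⁻¹ = 71 gives x ≡ 71·23 = 1633 = 14·110 + 93 ≡ 93 (mod 110).
Check: h(93) = 31·93 + 89 = 2972 = 27·110 + 2 ≡ 2 (mod 110).

93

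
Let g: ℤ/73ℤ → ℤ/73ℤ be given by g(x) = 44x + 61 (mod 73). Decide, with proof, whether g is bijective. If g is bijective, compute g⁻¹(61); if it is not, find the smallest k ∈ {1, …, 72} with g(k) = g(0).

0

By definition, injectivity means: for all x_1, x_2 in the domain, g(x_1) = g(x_2) implies x_1 = x_2.
Suppose g(x_1) = g(x_2) in ℤ/73ℤ. Then 44x_1 + 61 ≡ 44x_2 + 61 (mod 73), so 44(x_1 − x_2) ≡ 0 (mod 73).
Since gcd(44, 73) = 1, 44 is invertible modulo 73, thus x_1 − x_2 ≡ 0 (mod 73), i.e. x_1 = x_2.
We now compute 44⁻¹ mod 73 explicitly. Euclid's algorithm: 73 = 1·44 + 29, 44 = 1·29 + 15, 29 = 1·15 + 14, 15 = 1·14 + 1; back-substituting gives 1 = 5·44 − 3·73, so 44⁻¹ ≡ 5 (mod 73).
For any y ∈ ℤ/73ℤ, x = 5(y − 61) mod 73 satisfies g(x) = 44·5(y − 61) + 61 ≡ y (since 44·5 ≡ 1 mod 73). So every y has a preimage.
So g is bijective.
Since g is bijective, we find g⁻¹(61): we need 44x ≡ 61 − 61 ≡ 0 (mod 73). Using 44⁻¹ = 5: x ≡ 5·0 = 0, so x = 0.
Check: g(0) = 44·0 + 61 = 61 ≡ 61 (mod 73).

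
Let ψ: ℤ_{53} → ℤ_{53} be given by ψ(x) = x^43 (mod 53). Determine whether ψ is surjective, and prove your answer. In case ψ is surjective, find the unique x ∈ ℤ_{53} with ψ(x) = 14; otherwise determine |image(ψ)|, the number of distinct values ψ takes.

31

Since 53 is prime, the nonzero elements of ℤ_{53} form a cyclic group of order 52.
As gcd(43, 52) = 1, raising to the 43rd power is a bijection on this group: if u^43 ≡ v^43 then (uv^{−1})^43 = 1, and the only element of order dividing gcd(43, 52) = 1 is 1, so u = v.
With ψ(0) = 0 this makes ψ injective on all of ℤ_{53}, hence bijective (finite equal-size domain and codomain). In particular ψ is surjective.
Since ψ is surjective, we find the preimage of 14. The inverse of x ↦ x^43 on (ℤ_{53})^× is x ↦ x^23, because 43·23 = 989 = 19·52 + 1 ≡ 1 (mod 52) and x^{52} = 1 for x ≠ 0 (Fermat). So ψ⁻¹(14) = 14^23 mod 53.
Repeated squaring mod 53: 14^1 ≡ 14, 14^2 ≡ 14² = 196 ≡ 37, 14^4 ≡ 37² = 1369 ≡ 44, 14^8 ≡ 44² = 1936 ≡ 28, 14^16 ≡ 28² = 784 ≡ 42. Since 23 = 16 + 4 + 2 + 1, 14^23 ≡ 42·44·37·14: 42·44 = 1848 ≡ 46, then 46·37 = 1702 ≡ 6, then 6·14 = 84 ≡ 31. So 14^23 ≡ 31 (mod 53).
Hence ψ⁻¹(14) = 31.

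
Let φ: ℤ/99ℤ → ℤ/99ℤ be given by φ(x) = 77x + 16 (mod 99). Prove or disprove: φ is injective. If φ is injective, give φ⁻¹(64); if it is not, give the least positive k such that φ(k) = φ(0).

By definition, φ is injective if φ(a) = φ(b) implies a = b.
We have gcd(77, 99) = 11 > 1. Taking a = 0 and b = 9: φ(0) = 16 and φ(9) = 77·9 + 16 = 709 ≡ 16 (mod 99).
So φ(0) = φ(9) while 0 ≠ 9, thus φ is not injective.
Since φ is not injective, we find the least positive k with φ(k) = φ(0): this means 77k ≡ 0 (mod 99), i.e. 99 ∣ 77k. Since gcd(77, 99) = 11, dividing through by 11 this holds exactly when 9 ∣ 7k, and as gcd(7, 9) = 1, exactly when 9 ∣ k.
The smallest positive such k is 9.

9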